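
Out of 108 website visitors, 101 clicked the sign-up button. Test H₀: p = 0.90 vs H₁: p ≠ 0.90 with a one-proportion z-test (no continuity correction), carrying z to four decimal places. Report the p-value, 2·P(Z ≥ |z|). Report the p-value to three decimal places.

Sample proportion p̂ = 101/108 = 0.93519.
Under H₀, SE = √(p₀(1−p₀)/n) = √(0.90·0.10/108) = √0.000833333 = 0.028868.
z = (p̂ − p₀)/SE = (101/108 − 0.90)/0.028868 ≈ 1.2189.
From the standard normal, 2·P(Z ≥ |z|) = 0.223.

p-value = 0.223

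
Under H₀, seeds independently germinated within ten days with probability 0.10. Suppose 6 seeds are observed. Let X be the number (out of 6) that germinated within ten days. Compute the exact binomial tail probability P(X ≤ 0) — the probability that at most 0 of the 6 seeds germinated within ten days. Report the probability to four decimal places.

X is binomial with n = 6 and p = 0.10.
P(X ≤ 0) = C(6,0)·0.10^0·0.90^6.
= 0.531441 = 0.5314.

P = 0.5314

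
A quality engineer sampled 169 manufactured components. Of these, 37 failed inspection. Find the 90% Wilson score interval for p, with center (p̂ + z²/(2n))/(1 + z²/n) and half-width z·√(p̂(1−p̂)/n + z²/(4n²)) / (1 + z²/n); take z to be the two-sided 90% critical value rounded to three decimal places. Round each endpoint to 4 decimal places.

(0.1713, 0.2755)

p̂ = 37/169 = 0.21893; z = 1.645, so z² = 2.706025.
1 + z²/n = 1.016012.
Adjusted center: (0.21893 + z²/(2n))/1.016012 = 0.22336.
Radicand: p̂(1−p̂)/n + z²/(4n²) = 0.001011849 + 0.000023686 = 0.001035535.
Half-width = z·√(radicand)/denom = 1.645·0.032180/1.016012 = 0.05210.
CI: 0.22336 ± 0.05210 = (0.1713, 0.2755).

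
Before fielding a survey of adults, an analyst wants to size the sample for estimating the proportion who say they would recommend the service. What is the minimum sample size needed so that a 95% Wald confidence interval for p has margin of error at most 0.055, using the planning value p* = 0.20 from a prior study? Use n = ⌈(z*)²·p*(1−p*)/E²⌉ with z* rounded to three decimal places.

n = 204

The 95% critical value is z* = 1.960.
p*(1−p*) = 0.20·0.80 = 0.1600.
Required n before rounding: 3.841600 × 0.1600 / 0.055² = 203.192.
⌈203.192⌉ = 204.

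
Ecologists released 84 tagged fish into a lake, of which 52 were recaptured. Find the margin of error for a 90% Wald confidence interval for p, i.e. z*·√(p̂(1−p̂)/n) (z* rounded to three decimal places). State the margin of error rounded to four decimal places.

p̂ = 52/84 = 0.61905.
Standard error of p̂: √(0.235828/84) = √0.002807472 = 0.052986.
The 90% critical value is z* = 1.645.
So ME = 0.0872.

ME = 0.0872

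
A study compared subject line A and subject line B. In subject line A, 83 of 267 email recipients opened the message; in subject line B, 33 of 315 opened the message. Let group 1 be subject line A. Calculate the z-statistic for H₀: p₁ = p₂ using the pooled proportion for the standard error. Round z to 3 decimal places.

p̂₁ = 83/267 = 0.31086, p̂₂ = 33/315 = 0.10476.
Pooling: p̂ = 116/582 = 0.19931.
SE = √[p̂(1−p̂)(1/n₁+1/n₂)] = √[0.19931·0.80069·(1/267+1/315)] ≈ 0.033231.
z = (p̂₁ − p̂₂)/SE = (0.31086 − 0.10476)/0.033231 = 0.20610/0.033231 = 6.202.

z = 6.202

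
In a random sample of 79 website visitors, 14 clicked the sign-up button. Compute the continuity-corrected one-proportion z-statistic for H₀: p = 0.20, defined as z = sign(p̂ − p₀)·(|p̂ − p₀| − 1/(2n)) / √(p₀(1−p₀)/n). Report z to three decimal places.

z = -0.366

p̂ = 14/79 = 0.17722. p̂ − p₀ = -0.022785.
Continuity correction 1/(2n) = 1/158 = 0.006329.
Corrected numerator: |-0.022785| − 0.006329 = 0.016456.
Null standard error: √(0.20·0.80/79) = √0.002025316 = 0.045004.
z = (−)0.016456/0.045004 = -0.366.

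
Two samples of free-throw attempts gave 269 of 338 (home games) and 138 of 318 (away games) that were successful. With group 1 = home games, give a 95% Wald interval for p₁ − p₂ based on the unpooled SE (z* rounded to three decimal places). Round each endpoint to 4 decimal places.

p̂₁ = 269/338 = 0.79586, p̂₂ = 138/318 = 0.43396; p̂₁ − p̂₂ = 0.36190.
Unpooled SE = √(p̂₁(1−p̂₁)/n₁ + p̂₂(1−p̂₂)/n₂) = √(0.000480675 + 0.000772450) = 0.035399.
The 95% critical value is z* = 1.960. Margin = 1.960·0.035399 = 0.06938.
Interval: 0.36190 ± 0.06938 → (0.2925, 0.4313).

(0.2925, 0.4313)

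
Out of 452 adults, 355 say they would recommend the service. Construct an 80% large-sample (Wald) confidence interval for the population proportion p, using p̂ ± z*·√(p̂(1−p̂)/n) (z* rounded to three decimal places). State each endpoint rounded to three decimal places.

Sample proportion p̂ = 355/452 = 0.78540.
Standard error of p̂: √(0.168548/452) = √0.000372893 = 0.019310.
For 80% confidence, z* = 1.282.
Margin = 1.282·0.019310 = 0.02476.
Interval: 0.78540 ± 0.02476 → (0.761, 0.810).

(0.761, 0.810)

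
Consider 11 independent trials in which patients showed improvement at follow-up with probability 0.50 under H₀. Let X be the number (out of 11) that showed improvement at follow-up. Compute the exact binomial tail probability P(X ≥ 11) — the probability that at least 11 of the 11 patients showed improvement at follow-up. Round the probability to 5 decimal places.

P = 0.00049

X is binomial with n = 11 and p = 0.50.
P(X ≥ 11) = C(11,11)·0.50^11·0.50^0.
= 0.000488 = 0.00049.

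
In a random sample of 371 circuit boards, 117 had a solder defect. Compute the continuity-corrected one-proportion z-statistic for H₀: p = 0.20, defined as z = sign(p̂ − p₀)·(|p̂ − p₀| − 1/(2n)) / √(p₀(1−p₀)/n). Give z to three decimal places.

With x = 117 successes in n = 371, p̂ = 0.31536. p̂ − p₀ = 0.115364.
Continuity correction 1/(2n) = 1/742 = 0.001348.
Corrected numerator: |0.115364| − 0.001348 = 0.114016.
Under H₀, SE = √(p₀(1−p₀)/n) = √(0.20·0.80/371) = √0.000431267 = 0.020767.
z = +0.114016/0.020767 = 5.490.

z = 5.490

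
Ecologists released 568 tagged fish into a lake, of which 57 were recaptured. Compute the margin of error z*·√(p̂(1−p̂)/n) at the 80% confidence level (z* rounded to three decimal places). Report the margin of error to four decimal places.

The sample proportion is 57/568 = 0.10035.
Standard error of p̂: √(0.090282/568) = √0.000158946 = 0.012607.
z* = 1.282 at the 80% level.
ME = 1.282·0.012607 = 0.0162.

ME = 0.0162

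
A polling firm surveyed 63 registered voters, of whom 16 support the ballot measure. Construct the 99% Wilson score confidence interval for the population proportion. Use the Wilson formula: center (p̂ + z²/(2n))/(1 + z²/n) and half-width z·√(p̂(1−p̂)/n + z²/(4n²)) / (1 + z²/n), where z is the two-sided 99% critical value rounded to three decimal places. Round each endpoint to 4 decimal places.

Here p̂ = 16/63 = 0.25397 and z = 2.576 (z² = 6.635776).
Denominator 1 + z²/n = 1 + 6.635776/63 = 1.105330.
Center = (0.25397 + 0.052665)/1.105330 = 0.27741.
Radicand: p̂(1−p̂)/n + z²/(4n²) = 0.003007435 + 0.000417975 = 0.003425410.
Half-width = 2.576·√0.003425410/1.105330 = 0.13640.
CI: 0.27741 ± 0.13640 = (0.1410, 0.4138).

(0.1410, 0.4138)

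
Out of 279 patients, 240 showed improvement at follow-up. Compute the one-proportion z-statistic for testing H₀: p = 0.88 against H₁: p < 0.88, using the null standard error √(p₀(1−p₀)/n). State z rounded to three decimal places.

p̂ = 240/279 = 0.86022.
Under H₀, SE = √(p₀(1−p₀)/n) = √(0.88·0.12/279) = √0.000378495 = 0.019455.
z = (p̂ − p₀)/SE = (0.86022 − 0.88)/0.019455 = -1.017.

z = -1.017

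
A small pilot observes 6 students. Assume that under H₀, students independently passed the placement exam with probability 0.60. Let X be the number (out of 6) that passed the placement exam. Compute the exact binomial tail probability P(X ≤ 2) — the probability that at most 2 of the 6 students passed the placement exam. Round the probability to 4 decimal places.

X is binomial with n = 6 and p = 0.60.
P(X ≤ 2) = C(6,0)·0.60^0·0.40^6 + C(6,1)·0.60^1·0.40^5 + C(6,2)·0.60^2·0.40^4.
= 0.004096 + 0.036864 + 0.138240 = 0.1792.

P = 0.1792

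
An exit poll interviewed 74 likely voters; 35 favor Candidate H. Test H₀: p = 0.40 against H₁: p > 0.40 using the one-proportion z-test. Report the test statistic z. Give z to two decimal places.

z = 1.28

p̂ = 35/74 = 0.47297.
Under H₀, SE = √(p₀(1−p₀)/n) = √(0.40·0.60/74) = √0.003243243 = 0.056949.
z = (0.47297 − 0.40)/0.056949 = 0.07297/0.056949 = 1.28.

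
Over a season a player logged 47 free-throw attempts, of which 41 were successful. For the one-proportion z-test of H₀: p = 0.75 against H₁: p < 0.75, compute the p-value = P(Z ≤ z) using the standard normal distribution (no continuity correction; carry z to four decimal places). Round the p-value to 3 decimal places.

p-value = 0.974

With x = 41 successes in n = 47, p̂ = 0.87234.
Under H₀, SE = √(p₀(1−p₀)/n) = √(0.75·0.25/47) = √0.003989362 = 0.063161.
z = (p̂ − p₀)/SE = (41/47 − 0.75)/0.063161 ≈ 1.9369.
p-value = P(Z ≤ z) with z = 1.9369 → 0.974.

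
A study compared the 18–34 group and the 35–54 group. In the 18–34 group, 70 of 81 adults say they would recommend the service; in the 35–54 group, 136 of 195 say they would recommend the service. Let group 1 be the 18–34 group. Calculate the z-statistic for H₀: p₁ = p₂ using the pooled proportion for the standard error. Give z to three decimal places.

z = 2.900

Sample proportions: p̂₁ = 70/81 = 0.86420 and p̂₂ = 136/195 = 0.69744.
Pooling: p̂ = 206/276 = 0.74638.
Pooled SE = √[0.1892985·0.01747388] ≈ 0.057513.
z = 0.16676/0.057513 = 2.900.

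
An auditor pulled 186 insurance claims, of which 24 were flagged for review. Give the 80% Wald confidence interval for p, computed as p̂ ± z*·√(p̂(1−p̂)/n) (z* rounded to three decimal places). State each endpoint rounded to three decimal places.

p̂ = 24/186 = 0.12903.
Standard error of p̂: √(0.112383/186) = √0.000604209 = 0.024581.
For 80% confidence, z* = 1.282.
Margin of error: 1.282 × 0.024581 = 0.03151.
CI: 0.12903 ± 0.03151 = (0.098, 0.161).

(0.098, 0.161)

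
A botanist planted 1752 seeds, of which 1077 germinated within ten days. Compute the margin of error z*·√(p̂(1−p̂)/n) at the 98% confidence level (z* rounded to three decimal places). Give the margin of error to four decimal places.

With x = 1077 successes in n = 1752, p̂ = 0.61473.
Standard error of p̂: √(0.236838/1752) = √0.000135181 = 0.011627.
z* = 2.326 at the 98% level.
Margin of error = z*·SE = 2.326 × 0.011627 = 0.0270.

ME = 0.0270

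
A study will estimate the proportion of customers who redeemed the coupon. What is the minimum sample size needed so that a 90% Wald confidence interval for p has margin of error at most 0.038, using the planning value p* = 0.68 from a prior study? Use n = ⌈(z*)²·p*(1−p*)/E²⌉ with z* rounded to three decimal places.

n = 408

For 90% confidence, z* = 1.645.
p*(1−p*) = 0.68·0.32 = 0.2176.
Required n before rounding: 2.706025 × 0.2176 / 0.038² = 407.778.
⌈407.778⌉ = 408.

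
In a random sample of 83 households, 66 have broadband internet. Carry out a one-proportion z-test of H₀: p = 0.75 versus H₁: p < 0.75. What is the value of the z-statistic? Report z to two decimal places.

With x = 66 successes in n = 83, p̂ = 0.79518.
SE₀ = √(0.75·0.25/83) = 0.047529.
Test statistic: z = 0.04518/0.047529 = 0.95.

z = 0.95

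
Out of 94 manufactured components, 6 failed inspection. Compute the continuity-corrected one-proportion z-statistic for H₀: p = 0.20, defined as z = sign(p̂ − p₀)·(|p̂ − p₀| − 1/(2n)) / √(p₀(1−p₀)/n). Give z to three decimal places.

p̂ = 6/94 = 0.06383. p̂ − p₀ = -0.136170.
Continuity correction 1/(2n) = 1/188 = 0.005319.
Corrected numerator: |-0.136170| − 0.005319 = 0.130851.
Null standard error: √(0.20·0.80/94) = √0.001702128 = 0.041257.
z = (−)0.130851/0.041257 = -3.172.

z = -3.172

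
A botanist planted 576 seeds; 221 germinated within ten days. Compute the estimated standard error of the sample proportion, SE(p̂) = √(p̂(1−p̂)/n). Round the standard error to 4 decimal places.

The sample proportion is 221/576 = 0.38368.
p̂(1−p̂) = 0.236470.
SE = √(0.236470/576) = √0.000410538 = 0.0203.

SE = 0.0203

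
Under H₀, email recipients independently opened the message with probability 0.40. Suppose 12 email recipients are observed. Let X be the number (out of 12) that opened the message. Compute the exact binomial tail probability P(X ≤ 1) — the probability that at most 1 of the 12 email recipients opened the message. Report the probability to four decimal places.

X ~ Binomial(n=12, p=0.40).
P(X ≤ 1) = C(12,0)·0.40^0·0.60^12 + C(12,1)·0.40^1·0.60^11.
= 0.002177 + 0.017414 = 0.0196.

P = 0.0196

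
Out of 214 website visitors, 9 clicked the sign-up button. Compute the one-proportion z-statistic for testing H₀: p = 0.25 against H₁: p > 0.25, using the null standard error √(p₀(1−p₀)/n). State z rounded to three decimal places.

z = -7.025

The sample proportion is 9/214 = 0.04206.
Under H₀, SE = √(p₀(1−p₀)/n) = √(0.25·0.75/214) = √0.000876168 = 0.029600.
Test statistic: z = -0.20794/0.029600 = -7.025.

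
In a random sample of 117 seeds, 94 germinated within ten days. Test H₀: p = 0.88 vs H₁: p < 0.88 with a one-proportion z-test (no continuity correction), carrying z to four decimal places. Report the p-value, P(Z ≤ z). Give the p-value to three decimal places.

p-value = 0.005

p̂ = 94/117 = 0.80342.
SE₀ = √(0.88·0.12/117) = 0.030043.
z = (p̂ − p₀)/SE = (94/117 − 0.88)/0.030043 ≈ -2.5491.
From the standard normal, P(Z ≤ z) = 0.005.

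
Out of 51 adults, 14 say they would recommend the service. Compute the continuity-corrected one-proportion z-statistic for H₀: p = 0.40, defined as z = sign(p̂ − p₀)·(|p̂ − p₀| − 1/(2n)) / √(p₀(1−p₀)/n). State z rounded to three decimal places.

z = -1.686

p̂ = 14/51 = 0.27451. p̂ − p₀ = -0.125490.
Continuity correction 1/(2n) = 1/102 = 0.009804.
Corrected numerator: |-0.125490| − 0.009804 = 0.115686.
Null standard error: √(0.40·0.60/51) = √0.004705882 = 0.068599.
z = −0.115686/0.068599 = -1.686.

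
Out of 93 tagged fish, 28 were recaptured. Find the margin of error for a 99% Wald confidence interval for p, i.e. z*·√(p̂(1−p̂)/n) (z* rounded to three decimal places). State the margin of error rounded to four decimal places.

The sample proportion is 28/93 = 0.30108.
Standard error of p̂: √(0.210429/93) = √0.002262677 = 0.047568.
z* = 2.576 at the 99% level.
Margin of error = z*·SE = 2.576 × 0.047568 = 0.1225.

ME = 0.1225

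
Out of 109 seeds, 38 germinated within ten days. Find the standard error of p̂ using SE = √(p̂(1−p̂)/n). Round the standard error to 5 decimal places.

SE = 0.04564

The sample proportion is 38/109 = 0.34862.
p̂(1−p̂) = 0.227084.
SE = √(0.227084/109) = 0.04564.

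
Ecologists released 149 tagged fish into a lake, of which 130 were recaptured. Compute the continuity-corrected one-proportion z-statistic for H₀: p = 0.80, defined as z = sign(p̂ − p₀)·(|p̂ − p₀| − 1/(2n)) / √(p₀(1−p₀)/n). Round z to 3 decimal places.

Sample proportion p̂ = 130/149 = 0.87248. p̂ − p₀ = 0.072483.
1/(2n) = 0.003356.
Corrected numerator: |0.072483| − 0.003356 = 0.069127.
Under H₀, SE = √(p₀(1−p₀)/n) = √(0.80·0.20/149) = √0.001073826 = 0.032769.
z = (+)0.069127/0.032769 = 2.110.

z = 2.110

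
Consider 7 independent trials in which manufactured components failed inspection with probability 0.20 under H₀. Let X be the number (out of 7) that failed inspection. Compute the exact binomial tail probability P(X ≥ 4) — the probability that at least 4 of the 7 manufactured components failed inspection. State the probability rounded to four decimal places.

X is binomial with n = 7 and p = 0.20.
P(X ≥ 4) = C(7,4)·0.20^4·0.80^3 + C(7,5)·0.20^5·0.80^2 + C(7,6)·0.20^6·0.80^1 + C(7,7)·0.20^7·0.80^0.
= 0.028672 + 0.004301 + 0.000358 + 0.000013 = 0.0333.

P = 0.0333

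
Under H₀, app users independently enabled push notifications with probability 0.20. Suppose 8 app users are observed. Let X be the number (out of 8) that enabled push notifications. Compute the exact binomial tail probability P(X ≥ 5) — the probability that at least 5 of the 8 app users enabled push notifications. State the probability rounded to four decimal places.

P = 0.0104

X is binomial with n = 8 and p = 0.20.
P(X ≥ 5) = C(8,5)·0.20^5·0.80^3 + C(8,6)·0.20^6·0.80^2 + C(8,7)·0.20^7·0.80^1 + C(8,8)·0.20^8·0.80^0.
= 0.009175 + 0.001147 + 0.000082 + 0.000003 = 0.0104.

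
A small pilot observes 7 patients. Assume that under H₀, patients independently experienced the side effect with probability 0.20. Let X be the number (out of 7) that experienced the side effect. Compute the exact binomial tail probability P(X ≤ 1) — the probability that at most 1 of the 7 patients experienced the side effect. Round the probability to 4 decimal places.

P = 0.5767

X is binomial with n = 7 and p = 0.20.
P(X ≤ 1) = C(7,0)·0.20^0·0.80^7 + C(7,1)·0.20^1·0.80^6.
= 0.209715 + 0.367002 = 0.5767.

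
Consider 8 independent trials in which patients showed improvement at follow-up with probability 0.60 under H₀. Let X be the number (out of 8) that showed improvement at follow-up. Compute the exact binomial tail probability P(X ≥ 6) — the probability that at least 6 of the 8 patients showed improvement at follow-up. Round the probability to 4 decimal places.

X is binomial with n = 8 and p = 0.60.
P(X ≥ 6) = C(8,6)·0.60^6·0.40^2 + C(8,7)·0.60^7·0.40^1 + C(8,8)·0.60^8·0.40^0.
= 0.209019 + 0.089580 + 0.016796 = 0.3154.

P = 0.3154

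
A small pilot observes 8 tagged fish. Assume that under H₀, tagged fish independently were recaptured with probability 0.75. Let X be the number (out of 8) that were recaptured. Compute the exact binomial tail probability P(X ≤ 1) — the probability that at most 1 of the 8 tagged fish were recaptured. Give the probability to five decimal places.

X ~ Binomial(n=8, p=0.75).
P(X ≤ 1) = C(8,0)·0.75^0·0.25^8 + C(8,1)·0.75^1·0.25^7.
= 0.000015 + 0.000366 = 0.00038.

P = 0.00038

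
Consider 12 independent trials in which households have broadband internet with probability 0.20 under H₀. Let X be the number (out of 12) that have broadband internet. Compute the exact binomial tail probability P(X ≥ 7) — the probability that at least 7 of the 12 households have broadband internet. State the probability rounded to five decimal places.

X ~ Binomial(n=12, p=0.20).
P(X ≥ 7) = Σ_{j=7}^{12} C(12,j)·0.20^j·0.80^{12−j}.
= 0.003322 + 0.000519 + 0.000058 + 0.000004 + 0.000000 + 0.000000 = 0.00390.

P = 0.00390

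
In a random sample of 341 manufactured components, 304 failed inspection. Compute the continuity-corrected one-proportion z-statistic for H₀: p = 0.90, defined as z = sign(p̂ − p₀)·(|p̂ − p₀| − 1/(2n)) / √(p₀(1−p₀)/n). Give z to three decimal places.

z = -0.433

With x = 304 successes in n = 341, p̂ = 0.89150. p̂ − p₀ = -0.008504.
Continuity correction 1/(2n) = 1/682 = 0.001466.
Corrected numerator: |-0.008504| − 0.001466 = 0.007038.
Null standard error: √(0.90·0.10/341) = √0.000263930 = 0.016246.
z = (−)0.007038/0.016246 = -0.433.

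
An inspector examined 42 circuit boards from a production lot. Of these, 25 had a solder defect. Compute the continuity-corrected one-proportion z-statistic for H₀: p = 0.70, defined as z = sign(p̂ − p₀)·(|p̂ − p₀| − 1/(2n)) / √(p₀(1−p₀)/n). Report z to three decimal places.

z = -1.313

Sample proportion p̂ = 25/42 = 0.59524. p̂ − p₀ = -0.104762.
Continuity correction 1/(2n) = 1/84 = 0.011905.
Corrected numerator: |-0.104762| − 0.011905 = 0.092857.
Under H₀, SE = √(p₀(1−p₀)/n) = √(0.70·0.30/42) = √0.005000000 = 0.070711.
z = (−)0.092857/0.070711 = -1.313.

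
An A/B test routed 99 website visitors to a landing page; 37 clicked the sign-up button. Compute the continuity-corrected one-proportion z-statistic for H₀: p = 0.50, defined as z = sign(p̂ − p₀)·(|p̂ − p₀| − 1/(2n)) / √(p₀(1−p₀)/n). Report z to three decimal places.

z = -2.412

With x = 37 successes in n = 99, p̂ = 0.37374. p̂ − p₀ = -0.126263.
1/(2n) = 0.005051.
Corrected numerator: |-0.126263| − 0.005051 = 0.121212.
Under H₀, SE = √(p₀(1−p₀)/n) = √(0.50·0.50/99) = √0.002525253 = 0.050252.
z = (−)0.121212/0.050252 = -2.412.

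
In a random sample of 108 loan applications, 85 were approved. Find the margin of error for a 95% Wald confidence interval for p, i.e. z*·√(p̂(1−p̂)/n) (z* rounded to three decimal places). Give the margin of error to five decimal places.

ME = 0.07721

p̂ = 85/108 = 0.78704.
SE(p̂) = √(0.78704·0.21296/108) = 0.039395.
For 95% confidence, z* = 1.960.
So ME = 0.07721.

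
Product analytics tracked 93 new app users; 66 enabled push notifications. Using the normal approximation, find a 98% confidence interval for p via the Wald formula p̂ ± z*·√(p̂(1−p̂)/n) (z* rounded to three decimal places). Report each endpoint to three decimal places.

With x = 66 successes in n = 93, p̂ = 0.70968.
Standard error of p̂: √(0.206035/93) = √0.002215434 = 0.047068.
For 98% confidence, z* = 2.326.
Margin = 2.326·0.047068 = 0.10948.
So the interval runs from 0.600 to 0.819.

(0.600, 0.819)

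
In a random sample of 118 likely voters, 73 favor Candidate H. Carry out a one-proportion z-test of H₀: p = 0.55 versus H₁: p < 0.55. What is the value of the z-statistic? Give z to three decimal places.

z = 1.499

Sample proportion p̂ = 73/118 = 0.61864.
SE₀ = √(0.55·0.45/118) = 0.045798.
z = (p̂ − p₀)/SE = (0.61864 − 0.55)/0.045798 = 1.499.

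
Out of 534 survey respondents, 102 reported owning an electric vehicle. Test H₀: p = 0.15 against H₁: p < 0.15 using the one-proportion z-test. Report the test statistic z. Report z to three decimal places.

z = 2.654

With x = 102 successes in n = 534, p̂ = 0.19101.
Under H₀, SE = √(p₀(1−p₀)/n) = √(0.15·0.85/534) = √0.000238764 = 0.015452.
z = (0.19101 − 0.15)/0.015452 = 0.04101/0.015452 = 2.654.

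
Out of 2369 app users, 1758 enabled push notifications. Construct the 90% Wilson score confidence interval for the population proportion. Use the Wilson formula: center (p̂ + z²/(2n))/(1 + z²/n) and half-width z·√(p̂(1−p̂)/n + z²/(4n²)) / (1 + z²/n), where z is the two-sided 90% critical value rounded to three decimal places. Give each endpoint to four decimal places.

p̂ = 1758/2369 = 0.74209; z = 1.645, so z² = 2.706025.
1 + z²/n = 1.001142.
Center = (0.74209 + 0.000571)/1.001142 = 0.74181.
Radicand: p̂(1−p̂)/n + z²/(4n²) = 0.000080791 + 0.000000121 = 0.000080912.
Half-width = 1.645·√0.000080912/1.001142 = 0.01478.
Interval: 0.74181 ± 0.01478 → (0.7270, 0.7566).

(0.7270, 0.7566)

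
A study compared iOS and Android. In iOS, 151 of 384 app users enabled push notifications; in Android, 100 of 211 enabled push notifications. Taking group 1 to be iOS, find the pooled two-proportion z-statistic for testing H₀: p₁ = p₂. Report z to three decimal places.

z = -1.907

Sample proportions: p̂₁ = 151/384 = 0.39323 and p̂₂ = 100/211 = 0.47393.
Pooling: p̂ = 251/595 = 0.42185.
Pooled SE = √[0.2438924·0.00734350] ≈ 0.042320.
z = (p̂₁ − p̂₂)/SE = (0.39323 − 0.47393)/0.042320 = -0.08070/0.042320 = -1.907.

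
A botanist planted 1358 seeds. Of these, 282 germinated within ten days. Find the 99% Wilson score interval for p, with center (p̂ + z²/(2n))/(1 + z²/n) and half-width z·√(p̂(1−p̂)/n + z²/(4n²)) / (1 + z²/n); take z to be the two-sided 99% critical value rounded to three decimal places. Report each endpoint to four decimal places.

p̂ = 282/1358 = 0.20766; z = 2.576, so z² = 6.635776.
Denominator 1 + z²/n = 1 + 6.635776/1358 = 1.004886.
Center = (0.20766 + 0.002443)/1.004886 = 0.20908.
Radicand: p̂(1−p̂)/n + z²/(4n²) = 0.000121161 + 0.000000900 = 0.000122061.
Half-width = 2.576·√0.000122061/1.004886 = 0.02832.
Interval: 0.20908 ± 0.02832 → (0.1808, 0.2374).

(0.1808, 0.2374)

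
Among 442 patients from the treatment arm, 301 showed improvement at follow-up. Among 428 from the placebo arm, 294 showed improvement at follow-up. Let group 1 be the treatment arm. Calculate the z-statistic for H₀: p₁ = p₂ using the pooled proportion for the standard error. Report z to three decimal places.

Sample proportions: p̂₁ = 301/442 = 0.68100 and p̂₂ = 294/428 = 0.68692.
Pooled p̂ = (301+294)/(442+428) = 595/870 = 0.68391.
Pooled SE = √[0.2161778·0.00459889] ≈ 0.031531.
z = (p̂₁ − p̂₂)/SE = (0.68100 − 0.68692)/0.031531 = -0.00592/0.031531 = -0.188.

z = -0.188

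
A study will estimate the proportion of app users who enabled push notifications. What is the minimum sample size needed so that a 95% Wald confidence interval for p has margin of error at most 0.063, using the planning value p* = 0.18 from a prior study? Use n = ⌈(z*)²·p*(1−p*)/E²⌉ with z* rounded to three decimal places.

The 95% critical value is z* = 1.960.
p*(1−p*) = 0.18·0.82 = 0.1476.
Required n before rounding: 3.841600 × 0.1476 / 0.063² = 142.862.
Rounding up, n = 143.

n = 143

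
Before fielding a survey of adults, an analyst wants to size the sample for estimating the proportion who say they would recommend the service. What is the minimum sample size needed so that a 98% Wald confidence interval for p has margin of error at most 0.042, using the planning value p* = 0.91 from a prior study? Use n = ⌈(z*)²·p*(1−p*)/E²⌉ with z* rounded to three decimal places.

n = 252

z* = 2.326 at the 98% level.
p*(1−p*) = 0.91·0.09 = 0.0819.
(z*)²·p*(1−p*)/E² = 5.410276·0.0819/0.001764 = 251.191.
Rounding up, n = 252.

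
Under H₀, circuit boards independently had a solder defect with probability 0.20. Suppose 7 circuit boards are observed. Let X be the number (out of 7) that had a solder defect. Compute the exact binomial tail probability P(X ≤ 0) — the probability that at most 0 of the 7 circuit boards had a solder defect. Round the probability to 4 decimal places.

P = 0.2097

X ~ Binomial(n=7, p=0.20).
P(X ≤ 0) = C(7,0)·0.20^0·0.80^7.
= 0.209715 = 0.2097.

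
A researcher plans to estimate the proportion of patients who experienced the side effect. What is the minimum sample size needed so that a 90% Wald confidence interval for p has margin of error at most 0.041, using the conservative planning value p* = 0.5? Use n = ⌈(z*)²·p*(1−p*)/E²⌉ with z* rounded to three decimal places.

n = 403

The 90% critical value is z* = 1.645.
p*(1−p*) = 0.2500.
Required n before rounding: 2.706025 × 0.2500 / 0.041² = 402.443.
Rounding up, n = 403.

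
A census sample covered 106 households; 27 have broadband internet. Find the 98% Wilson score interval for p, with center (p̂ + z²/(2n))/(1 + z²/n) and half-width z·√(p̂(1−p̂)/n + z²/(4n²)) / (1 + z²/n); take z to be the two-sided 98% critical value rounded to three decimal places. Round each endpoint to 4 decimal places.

(0.1699, 0.3634)

Here p̂ = 27/106 = 0.25472 and z = 2.326 (z² = 5.410276).
Denominator 1 + z²/n = 1 + 5.410276/106 = 1.051040.
Adjusted center: (0.25472 + z²/(2n))/1.051040 = 0.26663.
Radicand: p̂(1−p̂)/n + z²/(4n²) = 0.001790908 + 0.000120378 = 0.001911286.
Half-width = 2.326·√0.001911286/1.051040 = 0.09675.
So the interval runs from 0.1699 to 0.3634.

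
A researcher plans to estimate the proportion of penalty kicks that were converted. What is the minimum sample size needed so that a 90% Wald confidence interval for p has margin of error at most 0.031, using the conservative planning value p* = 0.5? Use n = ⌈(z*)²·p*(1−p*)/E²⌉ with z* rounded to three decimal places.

n = 704

For 90% confidence, z* = 1.645.
p*(1−p*) = 0.50·0.50 = 0.2500.
(z*)²·p*(1−p*)/E² = 2.706025·0.2500/0.000961 = 703.961.
⌈703.961⌉ = 704.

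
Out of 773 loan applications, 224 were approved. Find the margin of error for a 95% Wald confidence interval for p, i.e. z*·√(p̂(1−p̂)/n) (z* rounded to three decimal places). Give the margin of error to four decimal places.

ME = 0.0320

With x = 224 successes in n = 773, p̂ = 0.28978.
SE(p̂) = √(0.28978·0.71022/773) = 0.016317.
The 95% critical value is z* = 1.960.
ME = 1.960·0.016317 = 0.0320.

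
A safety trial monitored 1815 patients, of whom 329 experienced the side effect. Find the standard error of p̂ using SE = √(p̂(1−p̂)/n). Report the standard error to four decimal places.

p̂ = 329/1815 = 0.18127.
p̂(1−p̂) = 0.148411.
Dividing by n and taking the root: √0.000081769 = 0.0090.

SE = 0.0090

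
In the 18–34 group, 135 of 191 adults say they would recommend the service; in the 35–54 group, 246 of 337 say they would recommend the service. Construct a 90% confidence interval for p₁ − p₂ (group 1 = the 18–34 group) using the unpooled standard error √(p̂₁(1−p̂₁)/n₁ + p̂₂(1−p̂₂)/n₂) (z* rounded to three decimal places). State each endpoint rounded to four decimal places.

(-0.0904, 0.0441)

p̂₁ = 135/191 = 0.70681, p̂₂ = 246/337 = 0.72997; p̂₁ − p̂₂ = -0.02316.
Unpooled SE = √(p̂₁(1−p̂₁)/n₁ + p̂₂(1−p̂₂)/n₂) = √(0.001084980 + 0.000584907) = 0.040864.
For 90% confidence, z* = 1.645. Margin = 1.645·0.040864 = 0.06722.
CI: -0.02316 ± 0.06722 = (-0.0904, 0.0441).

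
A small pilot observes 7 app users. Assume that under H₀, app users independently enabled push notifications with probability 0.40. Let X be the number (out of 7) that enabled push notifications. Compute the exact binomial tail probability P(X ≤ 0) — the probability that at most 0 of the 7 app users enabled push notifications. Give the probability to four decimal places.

P = 0.0280

X ~ Binomial(n=7, p=0.40).
P(X ≤ 0) = C(7,0)·0.40^0·0.60^7.
= 0.027994 = 0.0280.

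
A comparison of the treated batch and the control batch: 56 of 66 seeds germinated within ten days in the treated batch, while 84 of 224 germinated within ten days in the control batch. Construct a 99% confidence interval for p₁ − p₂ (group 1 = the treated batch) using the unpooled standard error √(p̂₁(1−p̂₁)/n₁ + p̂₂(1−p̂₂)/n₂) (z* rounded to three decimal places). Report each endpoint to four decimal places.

p̂₁ = 0.84848, p̂₂ = 0.37500, so the observed difference is 0.47348.
SE = √(0.001947853 + 0.001046317) = √0.002994170 = 0.054719.
The 99% critical value is z* = 2.576. Margin of error = 0.14096.
CI: 0.47348 ± 0.14096 = (0.3325, 0.6144).

(0.3325, 0.6144)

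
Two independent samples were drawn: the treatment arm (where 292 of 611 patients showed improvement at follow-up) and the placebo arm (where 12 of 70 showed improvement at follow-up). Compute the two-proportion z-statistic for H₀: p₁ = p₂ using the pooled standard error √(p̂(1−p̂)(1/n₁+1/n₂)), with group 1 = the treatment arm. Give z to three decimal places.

z = 4.886

p̂₁ = 292/611 = 0.47791, p̂₂ = 12/70 = 0.17143.
Pooled p̂ = (292+12)/(611+70) = 304/681 = 0.44640.
SE = √[p̂(1−p̂)(1/n₁+1/n₂)] = √[0.44640·0.55360·(1/611+1/70)] ≈ 0.062728.
z = 0.30648/0.062728 = 4.886.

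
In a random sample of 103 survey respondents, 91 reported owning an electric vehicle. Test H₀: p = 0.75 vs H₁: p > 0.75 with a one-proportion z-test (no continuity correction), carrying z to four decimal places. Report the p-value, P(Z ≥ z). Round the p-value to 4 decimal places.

p-value = 0.0009

The sample proportion is 91/103 = 0.88350.
SE₀ = √(0.75·0.25/103) = 0.042666.
Test statistic (full precision, shown to 4 dp): z = (91/103 − 0.75)/SE₀ ≈ 3.1288.
p-value = P(Z ≥ z) with z = 3.1288 → 0.0009.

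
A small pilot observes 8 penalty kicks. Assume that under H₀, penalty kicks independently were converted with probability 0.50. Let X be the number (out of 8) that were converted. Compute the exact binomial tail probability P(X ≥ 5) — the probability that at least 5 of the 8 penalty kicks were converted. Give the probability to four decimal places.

X ~ Binomial(n=8, p=0.50).
P(X ≥ 5) = C(8,5)·0.50^5·0.50^3 + C(8,6)·0.50^6·0.50^2 + C(8,7)·0.50^7·0.50^1 + C(8,8)·0.50^8·0.50^0.
= 0.218750 + 0.109375 + 0.031250 + 0.003906 = 0.3633.

P = 0.3633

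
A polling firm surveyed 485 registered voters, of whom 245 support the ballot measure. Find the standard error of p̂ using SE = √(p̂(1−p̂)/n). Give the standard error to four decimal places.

SE = 0.0227

The sample proportion is 245/485 = 0.50515.
p̂(1−p̂) = 0.50515·0.49485 = 0.249973.
Dividing by n and taking the root: √0.000515408 = 0.0227.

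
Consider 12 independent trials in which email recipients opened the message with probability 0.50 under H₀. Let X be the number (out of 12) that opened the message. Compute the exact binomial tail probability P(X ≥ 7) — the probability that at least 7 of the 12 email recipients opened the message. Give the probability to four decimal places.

X is binomial with n = 12 and p = 0.50.
P(X ≥ 7) = Σ_{j=7}^{12} C(12,j)·0.50^j·0.50^{12−j}.
= 0.193359 + 0.120850 + 0.053711 + 0.016113 + 0.002930 + 0.000244 = 0.3872.

P = 0.3872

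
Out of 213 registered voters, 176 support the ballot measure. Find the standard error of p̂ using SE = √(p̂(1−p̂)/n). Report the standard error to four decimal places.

SE = 0.0260

The sample proportion is 176/213 = 0.82629.
p̂(1−p̂) = 0.82629·0.17371 = 0.143535.
SE = √(0.143535/213) = √0.000673873 = 0.0260.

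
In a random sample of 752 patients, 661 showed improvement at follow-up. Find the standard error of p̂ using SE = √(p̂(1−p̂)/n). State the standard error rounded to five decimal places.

p̂ = 661/752 = 0.87899.
p̂(1−p̂) = 0.106367.
Dividing by n and taking the root: √0.000141445 = 0.01189.

SE = 0.01189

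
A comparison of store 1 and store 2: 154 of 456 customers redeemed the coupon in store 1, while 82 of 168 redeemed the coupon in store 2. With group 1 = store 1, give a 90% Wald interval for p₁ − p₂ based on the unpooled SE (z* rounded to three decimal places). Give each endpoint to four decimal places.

(-0.2235, -0.0772)

p̂₁ = 154/456 = 0.33772, p̂₂ = 82/168 = 0.48810; p̂₁ − p̂₂ = -0.15038.
Unpooled SE = √(p̂₁(1−p̂₁)/n₁ + p̂₂(1−p̂₂)/n₂) = √(0.000490493 + 0.001487252) = 0.044472.
For 90% confidence, z* = 1.645. Margin of error = 0.07316.
CI: -0.15038 ± 0.07316 = (-0.2235, -0.0772).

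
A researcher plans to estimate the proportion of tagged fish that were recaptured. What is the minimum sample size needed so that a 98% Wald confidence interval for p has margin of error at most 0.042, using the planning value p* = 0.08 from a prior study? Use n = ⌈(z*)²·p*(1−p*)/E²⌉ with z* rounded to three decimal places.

z* = 2.326 at the 98% level.
p*(1−p*) = 0.08·0.92 = 0.0736.
Required n before rounding: 5.410276 × 0.0736 / 0.042² = 225.735.
⌈225.735⌉ = 226.

n = 226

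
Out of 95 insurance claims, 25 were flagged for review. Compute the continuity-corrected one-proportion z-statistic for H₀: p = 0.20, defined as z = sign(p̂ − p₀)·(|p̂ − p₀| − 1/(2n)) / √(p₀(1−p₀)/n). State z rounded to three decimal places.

z = 1.411

With x = 25 successes in n = 95, p̂ = 0.26316. p̂ − p₀ = 0.063158.
1/(2n) = 0.005263.
Corrected numerator: |0.063158| − 0.005263 = 0.057895.
Under H₀, SE = √(p₀(1−p₀)/n) = √(0.20·0.80/95) = √0.001684211 = 0.041039.
z = (+)0.057895/0.041039 = 1.411.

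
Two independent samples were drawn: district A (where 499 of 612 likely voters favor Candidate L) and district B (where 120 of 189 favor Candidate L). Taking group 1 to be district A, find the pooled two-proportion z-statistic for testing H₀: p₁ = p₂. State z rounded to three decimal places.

z = 5.175

Sample proportions: p̂₁ = 499/612 = 0.81536 and p̂₂ = 120/189 = 0.63492.
Pooling: p̂ = 619/801 = 0.77278.
SE = √[p̂(1−p̂)(1/n₁+1/n₂)] = √[0.77278·0.22722·(1/612+1/189)] ≈ 0.034870.
z = (p̂₁ − p̂₂)/SE = (0.81536 − 0.63492)/0.034870 = 0.18044/0.034870 = 5.175.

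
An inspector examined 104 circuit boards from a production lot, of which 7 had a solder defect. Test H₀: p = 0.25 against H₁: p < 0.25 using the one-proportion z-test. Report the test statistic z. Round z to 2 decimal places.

z = -4.30

The sample proportion is 7/104 = 0.06731.
Null standard error: √(0.25·0.75/104) = √0.001802885 = 0.042460.
Test statistic: z = -0.18269/0.042460 = -4.30.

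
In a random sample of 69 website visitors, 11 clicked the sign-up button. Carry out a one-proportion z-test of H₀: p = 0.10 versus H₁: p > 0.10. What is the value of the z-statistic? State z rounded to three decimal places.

Sample proportion p̂ = 11/69 = 0.15942.
Null standard error: √(0.10·0.90/69) = √0.001304348 = 0.036116.
z = (p̂ − p₀)/SE = (0.15942 − 0.10)/0.036116 = 1.645.

z = 1.645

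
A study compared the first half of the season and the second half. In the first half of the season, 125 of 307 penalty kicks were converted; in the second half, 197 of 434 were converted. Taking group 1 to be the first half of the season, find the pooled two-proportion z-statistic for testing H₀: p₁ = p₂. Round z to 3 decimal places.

z = -1.265

p̂₁ = 125/307 = 0.40717, p̂₂ = 197/434 = 0.45392.
Pooling: p̂ = 322/741 = 0.43455.
SE = √[p̂(1−p̂)(1/n₁+1/n₂)] = √[0.43455·0.56545·(1/307+1/434)] ≈ 0.036967.
z = -0.04675/0.036967 = -1.265.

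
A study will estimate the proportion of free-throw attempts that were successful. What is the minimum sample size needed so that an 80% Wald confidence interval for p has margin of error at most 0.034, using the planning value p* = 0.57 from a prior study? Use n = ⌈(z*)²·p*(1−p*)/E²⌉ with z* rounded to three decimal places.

For 80% confidence, z* = 1.282.
p*(1−p*) = 0.2451.
Required n before rounding: 1.643524 × 0.2451 / 0.034² = 348.467.
⌈348.467⌉ = 349.

n = 349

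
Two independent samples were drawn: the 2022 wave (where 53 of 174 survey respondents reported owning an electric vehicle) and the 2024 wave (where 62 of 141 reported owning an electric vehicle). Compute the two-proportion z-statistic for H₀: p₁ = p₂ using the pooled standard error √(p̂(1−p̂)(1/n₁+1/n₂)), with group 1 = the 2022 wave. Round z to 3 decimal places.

Sample proportions: p̂₁ = 53/174 = 0.30460 and p̂₂ = 62/141 = 0.43972.
Pooled p̂ = (53+62)/(174+141) = 115/315 = 0.36508.
Pooled SE = √[0.2317964·0.01283933] ≈ 0.054554.
z = -0.13512/0.054554 = -2.477.

z = -2.477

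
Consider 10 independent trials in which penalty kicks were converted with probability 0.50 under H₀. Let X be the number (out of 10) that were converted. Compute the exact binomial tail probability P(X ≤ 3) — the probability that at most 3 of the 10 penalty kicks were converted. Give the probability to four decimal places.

P = 0.1719

X ~ Binomial(n=10, p=0.50).
P(X ≤ 3) = C(10,0)·0.50^0·0.50^10 + C(10,1)·0.50^1·0.50^9 + C(10,2)·0.50^2·0.50^8 + C(10,3)·0.50^3·0.50^7.
= 0.000977 + 0.009766 + 0.043945 + 0.117188 = 0.1719.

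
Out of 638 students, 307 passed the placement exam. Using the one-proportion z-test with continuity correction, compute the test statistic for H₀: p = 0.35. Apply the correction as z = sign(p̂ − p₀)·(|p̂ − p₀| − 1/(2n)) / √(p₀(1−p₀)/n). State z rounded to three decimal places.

z = 6.906

p̂ = 307/638 = 0.48119. p̂ − p₀ = 0.131191.
Continuity correction 1/(2n) = 1/1276 = 0.000784.
Corrected numerator: |0.131191| − 0.000784 = 0.130407.
SE₀ = √(0.35·0.65/638) = 0.018883.
z = +0.130407/0.018883 = 6.906.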